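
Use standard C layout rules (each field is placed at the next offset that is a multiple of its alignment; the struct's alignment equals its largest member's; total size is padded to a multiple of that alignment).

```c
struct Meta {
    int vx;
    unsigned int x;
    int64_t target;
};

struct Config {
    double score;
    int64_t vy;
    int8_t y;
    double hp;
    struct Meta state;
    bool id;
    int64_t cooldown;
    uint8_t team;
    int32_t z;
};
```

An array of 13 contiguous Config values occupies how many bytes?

936

Meta: 0..4  vx  (4B, 4-aligned); 4..8  x  (4B, 4-aligned); 8..16  target  (8B, 8-aligned); sizeof = 16, alignof = 8
0..8  score  (8B, 8-aligned)
8..16  vy  (8B, 8-aligned)
16..17  y  (1B, 1-aligned)
17..24  -- padding (7B)
24..32  hp  (8B, 8-aligned)
32..48  state  (16B, 8-aligned)
48..49  id  (1B, 1-aligned)
49..56  -- padding (7B)
56..64  cooldown  (8B, 8-aligned)
64..65  team  (1B, 1-aligned)
65..68  -- padding (3B)
68..72  z  (4B, 4-aligned)
sizeof = 72, alignof = 8
array of 13: 13 × 72 = 936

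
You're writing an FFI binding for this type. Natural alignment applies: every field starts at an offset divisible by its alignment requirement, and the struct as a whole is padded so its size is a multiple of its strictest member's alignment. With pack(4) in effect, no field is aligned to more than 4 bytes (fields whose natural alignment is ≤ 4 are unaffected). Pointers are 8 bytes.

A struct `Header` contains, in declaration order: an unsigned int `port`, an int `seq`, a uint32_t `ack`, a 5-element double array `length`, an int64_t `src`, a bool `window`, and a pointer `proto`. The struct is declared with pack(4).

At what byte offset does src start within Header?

52

port at 0 (size 4, align 4) → ends 4
seq at 4 (size 4, align 4) → ends 8
ack at 8 (size 4, align 4) → ends 12
length at 12 (size 40, align 4) → ends 52
src at 52 (size 8, align 4) → ends 60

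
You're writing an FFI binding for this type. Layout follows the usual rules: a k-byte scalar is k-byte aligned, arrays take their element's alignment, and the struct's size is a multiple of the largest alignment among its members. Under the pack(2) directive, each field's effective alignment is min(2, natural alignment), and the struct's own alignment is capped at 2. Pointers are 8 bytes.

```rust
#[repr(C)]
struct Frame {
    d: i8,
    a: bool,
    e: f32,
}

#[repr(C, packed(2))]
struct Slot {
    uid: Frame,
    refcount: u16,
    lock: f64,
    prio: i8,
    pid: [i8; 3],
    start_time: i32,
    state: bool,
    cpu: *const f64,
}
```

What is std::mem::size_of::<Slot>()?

36 bytes

Frame: @0: d [1B, align 1] → 1; @1: a [1B, align 1] → 2; +2 pad (align 4); @4: e [4B, align 4] → 8; size 8, align 4
@0: uid [8B, align 2] → 8
@8: refcount [2B, align 2] → 10
@10: lock [8B, align 2] → 18
@18: prio [1B, align 1] → 19
@19: pid [3B, align 1] → 22
@22: start_time [4B, align 2] → 26
@26: state [1B, align 1] → 27
+1 pad (align 2)
@28: cpu [8B, align 2] → 36
size 36, align 2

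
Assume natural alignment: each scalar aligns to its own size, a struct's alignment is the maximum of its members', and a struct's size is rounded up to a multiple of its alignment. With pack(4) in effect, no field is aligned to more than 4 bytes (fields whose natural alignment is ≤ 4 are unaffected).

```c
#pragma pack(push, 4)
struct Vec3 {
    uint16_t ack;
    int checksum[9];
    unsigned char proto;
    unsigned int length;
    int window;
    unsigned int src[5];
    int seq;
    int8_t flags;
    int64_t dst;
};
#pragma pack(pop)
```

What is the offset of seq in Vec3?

ack at 0 (size 2, align 2) → ends 2
pad 2 to align 4 for checksum
checksum at 4 (size 36, align 4) → ends 40
proto at 40 (size 1, align 1) → ends 41
pad 3 to align 4 for length
length at 44 (size 4, align 4) → ends 48
window at 48 (size 4, align 4) → ends 52
src at 52 (size 20, align 4) → ends 72
seq at 72 (size 4, align 4) → ends 76

72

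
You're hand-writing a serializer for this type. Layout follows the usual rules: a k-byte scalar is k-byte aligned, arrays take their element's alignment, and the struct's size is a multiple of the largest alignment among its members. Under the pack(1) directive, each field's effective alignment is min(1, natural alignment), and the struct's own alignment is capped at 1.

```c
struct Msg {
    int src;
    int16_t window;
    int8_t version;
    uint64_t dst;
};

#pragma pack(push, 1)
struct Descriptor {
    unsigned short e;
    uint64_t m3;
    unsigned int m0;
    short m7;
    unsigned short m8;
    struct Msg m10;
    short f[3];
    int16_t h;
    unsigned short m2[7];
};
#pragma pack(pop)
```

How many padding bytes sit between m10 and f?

Msg: @0: src [4B, align 4] → 4; @4: window [2B, align 2] → 6; @6: version [1B, align 1] → 7; +1 pad (align 8); @8: dst [8B, align 8] → 16; size 16, align 8
@0: e [2B, align 1] → 2
@2: m3 [8B, align 1] → 10
@10: m0 [4B, align 1] → 14
@14: m7 [2B, align 1] → 16
@16: m8 [2B, align 1] → 18
@18: m10 [16B, align 1] → 34
@34: f [6B, align 1] → 40

0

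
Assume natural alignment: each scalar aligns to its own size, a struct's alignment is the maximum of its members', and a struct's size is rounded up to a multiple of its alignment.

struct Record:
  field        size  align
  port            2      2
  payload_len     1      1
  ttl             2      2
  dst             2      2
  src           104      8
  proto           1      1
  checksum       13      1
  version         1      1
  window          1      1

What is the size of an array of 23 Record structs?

2944

0..2  port  (2B, 2-aligned)
2..3  payload_len  (1B, 1-aligned)
3..4  -- padding (1B)
4..6  ttl  (2B, 2-aligned)
6..8  dst  (2B, 2-aligned)
8..112  src  (104B, 8-aligned)
112..113  proto  (1B, 1-aligned)
113..126  checksum  (13B, 1-aligned)
126..127  version  (1B, 1-aligned)
127..128  window  (1B, 1-aligned)
sizeof = 128, alignof = 8
array of 23: 23 × 128 = 2944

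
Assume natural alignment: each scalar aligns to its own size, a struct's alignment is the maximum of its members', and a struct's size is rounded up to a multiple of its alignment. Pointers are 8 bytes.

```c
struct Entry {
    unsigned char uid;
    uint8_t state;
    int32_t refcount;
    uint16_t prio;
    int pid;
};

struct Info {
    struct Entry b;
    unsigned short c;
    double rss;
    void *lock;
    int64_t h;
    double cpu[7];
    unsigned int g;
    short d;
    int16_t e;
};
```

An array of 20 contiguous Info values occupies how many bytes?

2240

Entry: uid at 0 (size 1, align 1) → ends 1; state at 1 (size 1, align 1) → ends 2; pad 2 to align 4 for refcount; refcount at 4 (size 4, align 4) → ends 8; prio at 8 (size 2, align 2) → ends 10; pad 2 to align 4 for pid; pid at 12 (size 4, align 4) → ends 16; total 16 bytes, alignment 4
b at 0 (size 16, align 4) → ends 16
c at 16 (size 2, align 2) → ends 18
pad 6 to align 8 for rss
rss at 24 (size 8, align 8) → ends 32
lock at 32 (size 8, align 8) → ends 40
h at 40 (size 8, align 8) → ends 48
cpu at 48 (size 56, align 8) → ends 104
g at 104 (size 4, align 4) → ends 108
d at 108 (size 2, align 2) → ends 110
e at 110 (size 2, align 2) → ends 112
total 112 bytes, alignment 8
array of 20: 20 × 112 = 2240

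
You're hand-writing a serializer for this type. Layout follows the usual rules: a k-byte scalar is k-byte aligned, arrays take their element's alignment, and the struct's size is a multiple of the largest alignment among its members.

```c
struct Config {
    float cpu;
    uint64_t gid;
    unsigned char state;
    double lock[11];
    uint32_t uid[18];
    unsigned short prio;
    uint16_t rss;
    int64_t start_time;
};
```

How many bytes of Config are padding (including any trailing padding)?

15

0..4  cpu  (4B, 4-aligned)
4..8  -- padding (4B)
8..16  gid  (8B, 8-aligned)
16..17  state  (1B, 1-aligned)
17..24  -- padding (7B)
24..112  lock  (88B, 8-aligned)
112..184  uid  (72B, 4-aligned)
184..186  prio  (2B, 2-aligned)
186..188  rss  (2B, 2-aligned)
188..192  -- padding (4B)
192..200  start_time  (8B, 8-aligned)
sizeof = 200, alignof = 8
data bytes 185, size 200 → padding 15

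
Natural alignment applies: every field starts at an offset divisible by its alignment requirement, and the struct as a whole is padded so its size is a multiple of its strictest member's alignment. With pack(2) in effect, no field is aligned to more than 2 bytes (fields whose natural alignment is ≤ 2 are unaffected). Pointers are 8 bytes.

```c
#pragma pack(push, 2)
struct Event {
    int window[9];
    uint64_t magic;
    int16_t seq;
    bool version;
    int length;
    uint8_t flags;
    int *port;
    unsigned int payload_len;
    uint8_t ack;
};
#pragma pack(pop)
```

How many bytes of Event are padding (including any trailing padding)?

@0: window [36B, align 2] → 36
@36: magic [8B, align 2] → 44
@44: seq [2B, align 2] → 46
@46: version [1B, align 1] → 47
+1 pad (align 2)
@48: length [4B, align 2] → 52
@52: flags [1B, align 1] → 53
+1 pad (align 2)
@54: port [8B, align 2] → 62
@62: payload_len [4B, align 2] → 66
@66: ack [1B, align 1] → 67
+1 tail pad (align 2)
size 68, align 2
data bytes 65, size 68 → padding 3

3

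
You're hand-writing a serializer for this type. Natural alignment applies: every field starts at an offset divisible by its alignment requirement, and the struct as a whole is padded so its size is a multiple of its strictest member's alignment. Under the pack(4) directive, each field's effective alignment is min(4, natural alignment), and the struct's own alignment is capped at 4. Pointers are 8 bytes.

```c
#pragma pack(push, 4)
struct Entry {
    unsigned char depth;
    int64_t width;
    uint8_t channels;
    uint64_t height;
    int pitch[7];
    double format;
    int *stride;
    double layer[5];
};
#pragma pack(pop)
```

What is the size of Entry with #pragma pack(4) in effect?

108

0..1  depth  (1B, 1-aligned)
1..4  -- padding (3B)
4..12  width  (8B, 4-aligned)
12..13  channels  (1B, 1-aligned)
13..16  -- padding (3B)
16..24  height  (8B, 4-aligned)
24..52  pitch  (28B, 4-aligned)
52..60  format  (8B, 4-aligned)
60..68  stride  (8B, 4-aligned)
68..108  layer  (40B, 4-aligned)
sizeof = 108, alignof = 4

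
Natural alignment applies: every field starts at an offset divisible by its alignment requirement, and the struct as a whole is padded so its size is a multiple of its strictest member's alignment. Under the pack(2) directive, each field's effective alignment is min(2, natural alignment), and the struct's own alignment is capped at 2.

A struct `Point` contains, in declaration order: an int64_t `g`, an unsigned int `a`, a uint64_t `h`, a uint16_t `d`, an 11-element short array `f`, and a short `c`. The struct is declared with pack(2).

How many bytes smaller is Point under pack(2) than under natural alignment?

10

natural layout:
  @0: g [8B, align 8] → 8
  @8: a [4B, align 4] → 12
  +4 pad (align 8)
  @16: h [8B, align 8] → 24
  @24: d [2B, align 2] → 26
  @26: f [22B, align 2] → 48
  @48: c [2B, align 2] → 50
  +6 tail pad (align 8)
  size 56, align 8
packed(2) layout:
  @0: g [8B, align 2] → 8
  @8: a [4B, align 2] → 12
  @12: h [8B, align 2] → 20
  @20: d [2B, align 2] → 22
  @22: f [22B, align 2] → 44
  @44: c [2B, align 2] → 46
  size 46, align 2
56 − 46 = 10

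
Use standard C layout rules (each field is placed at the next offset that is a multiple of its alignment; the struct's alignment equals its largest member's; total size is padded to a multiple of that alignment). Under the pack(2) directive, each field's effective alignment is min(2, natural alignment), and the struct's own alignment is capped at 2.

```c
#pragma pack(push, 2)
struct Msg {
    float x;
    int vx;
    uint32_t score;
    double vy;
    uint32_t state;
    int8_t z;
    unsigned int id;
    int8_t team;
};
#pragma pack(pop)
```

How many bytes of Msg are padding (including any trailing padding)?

x at 0 (size 4, align 2) → ends 4
vx at 4 (size 4, align 2) → ends 8
score at 8 (size 4, align 2) → ends 12
vy at 12 (size 8, align 2) → ends 20
state at 20 (size 4, align 2) → ends 24
z at 24 (size 1, align 1) → ends 25
pad 1 to align 2 for id
id at 26 (size 4, align 2) → ends 30
team at 30 (size 1, align 1) → ends 31
tail pad 1 to reach multiple of 2
total 32 bytes, alignment 2
data bytes 30, size 32 → padding 2

2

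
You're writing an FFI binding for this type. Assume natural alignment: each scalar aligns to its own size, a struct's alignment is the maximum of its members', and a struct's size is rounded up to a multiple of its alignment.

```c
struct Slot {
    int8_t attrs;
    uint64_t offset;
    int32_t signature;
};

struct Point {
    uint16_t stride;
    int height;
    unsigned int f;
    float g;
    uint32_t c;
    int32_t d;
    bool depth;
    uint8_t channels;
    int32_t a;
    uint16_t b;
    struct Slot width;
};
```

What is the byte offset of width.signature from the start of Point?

56

Slot: @0: attrs [1B, align 1] → 1; +7 pad (align 8); @8: offset [8B, align 8] → 16; @16: signature [4B, align 4] → 20; +4 tail pad (align 8); size 24, align 8
@0: stride [2B, align 2] → 2
+2 pad (align 4)
@4: height [4B, align 4] → 8
@8: f [4B, align 4] → 12
@12: g [4B, align 4] → 16
@16: c [4B, align 4] → 20
@20: d [4B, align 4] → 24
@24: depth [1B, align 1] → 25
@25: channels [1B, align 1] → 26
+2 pad (align 4)
@28: a [4B, align 4] → 32
@32: b [2B, align 2] → 34
+6 pad (align 8)
@40: width [24B, align 8] → 64
within Slot: signature at 16
40 + 16 = 56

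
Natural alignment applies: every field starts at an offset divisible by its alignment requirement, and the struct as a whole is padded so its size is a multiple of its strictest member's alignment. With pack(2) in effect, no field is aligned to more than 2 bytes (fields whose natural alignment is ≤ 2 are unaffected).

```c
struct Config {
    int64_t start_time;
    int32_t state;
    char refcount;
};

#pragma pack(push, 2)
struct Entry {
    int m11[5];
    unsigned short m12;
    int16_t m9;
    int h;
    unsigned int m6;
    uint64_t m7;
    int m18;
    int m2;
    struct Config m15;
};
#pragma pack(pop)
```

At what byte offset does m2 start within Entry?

Config: start_time at 0 (size 8, align 8) → ends 8; state at 8 (size 4, align 4) → ends 12; refcount at 12 (size 1, align 1) → ends 13; tail pad 3 to reach multiple of 8; total 16 bytes, alignment 8
m11 at 0 (size 20, align 2) → ends 20
m12 at 20 (size 2, align 2) → ends 22
m9 at 22 (size 2, align 2) → ends 24
h at 24 (size 4, align 2) → ends 28
m6 at 28 (size 4, align 2) → ends 32
m7 at 32 (size 8, align 2) → ends 40
m18 at 40 (size 4, align 2) → ends 44
m2 at 44 (size 4, align 2) → ends 48

44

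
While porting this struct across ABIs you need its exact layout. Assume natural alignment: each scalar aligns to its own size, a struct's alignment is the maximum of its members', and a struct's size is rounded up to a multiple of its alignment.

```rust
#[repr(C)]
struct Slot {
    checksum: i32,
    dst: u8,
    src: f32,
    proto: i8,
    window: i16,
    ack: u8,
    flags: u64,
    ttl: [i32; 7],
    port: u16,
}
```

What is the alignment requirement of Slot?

8

member alignments: checksum=4, dst=1, src=4, proto=1, window=2, ack=1, flags=8, ttl=4, port=2
max = 8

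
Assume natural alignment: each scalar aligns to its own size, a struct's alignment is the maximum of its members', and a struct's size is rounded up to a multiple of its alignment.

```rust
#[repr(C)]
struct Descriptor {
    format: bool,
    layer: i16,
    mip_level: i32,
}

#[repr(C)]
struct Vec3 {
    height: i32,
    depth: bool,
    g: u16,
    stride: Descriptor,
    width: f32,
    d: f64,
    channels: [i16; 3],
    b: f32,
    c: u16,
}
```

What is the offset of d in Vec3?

24

Descriptor: 0..1  format  (1B, 1-aligned); 1..2  -- padding (1B); 2..4  layer  (2B, 2-aligned); 4..8  mip_level  (4B, 4-aligned); sizeof = 8, alignof = 4
0..4  height  (4B, 4-aligned)
4..5  depth  (1B, 1-aligned)
5..6  -- padding (1B)
6..8  g  (2B, 2-aligned)
8..16  stride  (8B, 4-aligned)
16..20  width  (4B, 4-aligned)
20..24  -- padding (4B)
24..32  d  (8B, 8-aligned)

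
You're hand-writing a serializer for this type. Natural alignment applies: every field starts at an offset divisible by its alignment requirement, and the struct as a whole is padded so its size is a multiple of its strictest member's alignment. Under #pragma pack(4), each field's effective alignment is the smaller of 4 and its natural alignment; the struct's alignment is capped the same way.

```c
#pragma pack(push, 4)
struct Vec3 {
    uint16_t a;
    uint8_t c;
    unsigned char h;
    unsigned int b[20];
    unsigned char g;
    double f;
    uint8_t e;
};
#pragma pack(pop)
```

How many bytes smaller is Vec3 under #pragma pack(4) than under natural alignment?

natural layout:
  a at 0 (size 2, align 2) → ends 2
  c at 2 (size 1, align 1) → ends 3
  h at 3 (size 1, align 1) → ends 4
  b at 4 (size 80, align 4) → ends 84
  g at 84 (size 1, align 1) → ends 85
  pad 3 to align 8 for f
  f at 88 (size 8, align 8) → ends 96
  e at 96 (size 1, align 1) → ends 97
  tail pad 7 to reach multiple of 8
  total 104 bytes, alignment 8
packed(4) layout:
  a at 0 (size 2, align 2) → ends 2
  c at 2 (size 1, align 1) → ends 3
  h at 3 (size 1, align 1) → ends 4
  b at 4 (size 80, align 4) → ends 84
  g at 84 (size 1, align 1) → ends 85
  pad 3 to align 4 for f
  f at 88 (size 8, align 4) → ends 96
  e at 96 (size 1, align 1) → ends 97
  tail pad 3 to reach multiple of 4
  total 100 bytes, alignment 4
104 − 100 = 4

4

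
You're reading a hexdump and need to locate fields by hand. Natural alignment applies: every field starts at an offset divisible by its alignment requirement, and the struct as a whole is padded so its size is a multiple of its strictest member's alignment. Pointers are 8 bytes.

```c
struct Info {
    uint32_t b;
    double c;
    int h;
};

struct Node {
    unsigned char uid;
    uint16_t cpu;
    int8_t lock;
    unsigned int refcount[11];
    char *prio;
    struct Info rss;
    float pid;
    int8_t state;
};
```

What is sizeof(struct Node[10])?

Info: b at 0 (size 4, align 4) → ends 4; pad 4 to align 8 for c; c at 8 (size 8, align 8) → ends 16; h at 16 (size 4, align 4) → ends 20; tail pad 4 to reach multiple of 8; total 24 bytes, alignment 8
uid at 0 (size 1, align 1) → ends 1
pad 1 to align 2 for cpu
cpu at 2 (size 2, align 2) → ends 4
lock at 4 (size 1, align 1) → ends 5
pad 3 to align 4 for refcount
refcount at 8 (size 44, align 4) → ends 52
pad 4 to align 8 for prio
prio at 56 (size 8, align 8) → ends 64
rss at 64 (size 24, align 8) → ends 88
pid at 88 (size 4, align 4) → ends 92
state at 92 (size 1, align 1) → ends 93
tail pad 3 to reach multiple of 8
total 96 bytes, alignment 8
array of 10: 10 × 96 = 960

960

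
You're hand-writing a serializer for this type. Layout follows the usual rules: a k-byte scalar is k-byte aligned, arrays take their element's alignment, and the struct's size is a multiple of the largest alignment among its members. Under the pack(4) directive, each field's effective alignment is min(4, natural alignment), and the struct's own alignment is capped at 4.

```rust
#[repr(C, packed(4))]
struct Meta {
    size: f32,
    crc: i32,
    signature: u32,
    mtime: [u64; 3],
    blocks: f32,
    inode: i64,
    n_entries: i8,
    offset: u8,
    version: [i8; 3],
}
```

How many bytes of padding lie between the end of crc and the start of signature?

size at 0 (size 4, align 4) → ends 4
crc at 4 (size 4, align 4) → ends 8
signature at 8 (size 4, align 4) → ends 12

0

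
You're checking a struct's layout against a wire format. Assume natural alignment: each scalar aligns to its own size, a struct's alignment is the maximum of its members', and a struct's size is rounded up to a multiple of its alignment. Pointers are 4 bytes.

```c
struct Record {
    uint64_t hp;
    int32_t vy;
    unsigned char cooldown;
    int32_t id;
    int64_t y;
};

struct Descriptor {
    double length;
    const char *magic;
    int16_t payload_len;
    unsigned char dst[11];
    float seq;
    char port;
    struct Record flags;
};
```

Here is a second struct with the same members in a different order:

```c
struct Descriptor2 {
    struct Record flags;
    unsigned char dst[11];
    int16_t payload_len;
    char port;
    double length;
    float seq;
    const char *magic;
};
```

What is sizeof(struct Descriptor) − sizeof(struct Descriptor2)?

8

Record: hp at 0 (size 8, align 8) → ends 8; vy at 8 (size 4, align 4) → ends 12; cooldown at 12 (size 1, align 1) → ends 13; pad 3 to align 4 for id; id at 16 (size 4, align 4) → ends 20; pad 4 to align 8 for y; y at 24 (size 8, align 8) → ends 32; total 32 bytes, alignment 8
length at 0 (size 8, align 8) → ends 8
magic at 8 (size 4, align 4) → ends 12
payload_len at 12 (size 2, align 2) → ends 14
dst at 14 (size 11, align 1) → ends 25
pad 3 to align 4 for seq
seq at 28 (size 4, align 4) → ends 32
port at 32 (size 1, align 1) → ends 33
pad 7 to align 8 for flags
flags at 40 (size 32, align 8) → ends 72
total 72 bytes, alignment 8
— Descriptor2 —
flags at 0 (size 32, align 8) → ends 32
dst at 32 (size 11, align 1) → ends 43
pad 1 to align 2 for payload_len
payload_len at 44 (size 2, align 2) → ends 46
port at 46 (size 1, align 1) → ends 47
pad 1 to align 8 for length
length at 48 (size 8, align 8) → ends 56
seq at 56 (size 4, align 4) → ends 60
magic at 60 (size 4, align 4) → ends 64
total 64 bytes, alignment 8
72 − 64 = 8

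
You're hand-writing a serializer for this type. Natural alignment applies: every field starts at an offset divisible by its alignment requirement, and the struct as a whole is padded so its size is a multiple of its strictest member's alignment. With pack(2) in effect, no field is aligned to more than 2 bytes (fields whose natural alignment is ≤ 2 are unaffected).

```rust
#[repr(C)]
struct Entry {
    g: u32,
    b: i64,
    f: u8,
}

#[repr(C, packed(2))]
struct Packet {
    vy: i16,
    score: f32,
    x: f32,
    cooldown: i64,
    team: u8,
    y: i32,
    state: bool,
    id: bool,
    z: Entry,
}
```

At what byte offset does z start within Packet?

Entry: g at 0 (size 4, align 4) → ends 4; pad 4 to align 8 for b; b at 8 (size 8, align 8) → ends 16; f at 16 (size 1, align 1) → ends 17; tail pad 7 to reach multiple of 8; total 24 bytes, alignment 8
vy at 0 (size 2, align 2) → ends 2
score at 2 (size 4, align 2) → ends 6
x at 6 (size 4, align 2) → ends 10
cooldown at 10 (size 8, align 2) → ends 18
team at 18 (size 1, align 1) → ends 19
pad 1 to align 2 for y
y at 20 (size 4, align 2) → ends 24
state at 24 (size 1, align 1) → ends 25
id at 25 (size 1, align 1) → ends 26
z at 26 (size 24, align 2) → ends 50

26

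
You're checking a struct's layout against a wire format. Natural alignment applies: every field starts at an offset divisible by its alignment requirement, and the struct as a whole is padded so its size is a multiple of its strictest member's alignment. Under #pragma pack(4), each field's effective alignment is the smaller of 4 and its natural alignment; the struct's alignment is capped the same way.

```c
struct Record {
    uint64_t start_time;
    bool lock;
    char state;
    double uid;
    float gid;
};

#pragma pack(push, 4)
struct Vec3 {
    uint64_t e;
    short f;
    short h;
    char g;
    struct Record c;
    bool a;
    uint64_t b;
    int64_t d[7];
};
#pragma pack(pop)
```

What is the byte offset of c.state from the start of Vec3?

25

Record: 0..8  start_time  (8B, 8-aligned); 8..9  lock  (1B, 1-aligned); 9..10  state  (1B, 1-aligned); 10..16  -- padding (6B); 16..24  uid  (8B, 8-aligned); 24..28  gid  (4B, 4-aligned); 28..32  -- tail padding (4B); sizeof = 32, alignof = 8
0..8  e  (8B, 4-aligned)
8..10  f  (2B, 2-aligned)
10..12  h  (2B, 2-aligned)
12..13  g  (1B, 1-aligned)
13..16  -- padding (3B)
16..48  c  (32B, 4-aligned)
within Record: state at 9
16 + 9 = 25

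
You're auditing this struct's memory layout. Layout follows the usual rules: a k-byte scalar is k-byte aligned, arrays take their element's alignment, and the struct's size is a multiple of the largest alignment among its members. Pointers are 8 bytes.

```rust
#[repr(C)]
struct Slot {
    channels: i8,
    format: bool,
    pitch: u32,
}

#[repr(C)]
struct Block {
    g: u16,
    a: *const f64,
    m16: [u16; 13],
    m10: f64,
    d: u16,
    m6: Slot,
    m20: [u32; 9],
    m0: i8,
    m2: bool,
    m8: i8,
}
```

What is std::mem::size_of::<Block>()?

112

Slot: 0..1  channels  (1B, 1-aligned); 1..2  format  (1B, 1-aligned); 2..4  -- padding (2B); 4..8  pitch  (4B, 4-aligned); sizeof = 8, alignof = 4
0..2  g  (2B, 2-aligned)
2..8  -- padding (6B)
8..16  a  (8B, 8-aligned)
16..42  m16  (26B, 2-aligned)
42..48  -- padding (6B)
48..56  m10  (8B, 8-aligned)
56..58  d  (2B, 2-aligned)
58..60  -- padding (2B)
60..68  m6  (8B, 4-aligned)
68..104  m20  (36B, 4-aligned)
104..105  m0  (1B, 1-aligned)
105..106  m2  (1B, 1-aligned)
106..107  m8  (1B, 1-aligned)
107..112  -- tail padding (5B)
sizeof = 112, alignof = 8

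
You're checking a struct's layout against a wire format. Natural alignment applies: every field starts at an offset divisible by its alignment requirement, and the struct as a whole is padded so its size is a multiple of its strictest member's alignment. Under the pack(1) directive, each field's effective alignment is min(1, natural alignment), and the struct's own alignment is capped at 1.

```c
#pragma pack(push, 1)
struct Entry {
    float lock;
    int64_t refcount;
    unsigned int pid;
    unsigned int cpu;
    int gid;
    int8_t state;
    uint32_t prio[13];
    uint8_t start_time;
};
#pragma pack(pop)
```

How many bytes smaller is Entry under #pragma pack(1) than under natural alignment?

natural layout:
  @0: lock [4B, align 4] → 4
  +4 pad (align 8)
  @8: refcount [8B, align 8] → 16
  @16: pid [4B, align 4] → 20
  @20: cpu [4B, align 4] → 24
  @24: gid [4B, align 4] → 28
  @28: state [1B, align 1] → 29
  +3 pad (align 4)
  @32: prio [52B, align 4] → 84
  @84: start_time [1B, align 1] → 85
  +3 tail pad (align 8)
  size 88, align 8
packed(1) layout:
  @0: lock [4B, align 1] → 4
  @4: refcount [8B, align 1] → 12
  @12: pid [4B, align 1] → 16
  @16: cpu [4B, align 1] → 20
  @20: gid [4B, align 1] → 24
  @24: state [1B, align 1] → 25
  @25: prio [52B, align 1] → 77
  @77: start_time [1B, align 1] → 78
  size 78, align 1
88 − 78 = 10

10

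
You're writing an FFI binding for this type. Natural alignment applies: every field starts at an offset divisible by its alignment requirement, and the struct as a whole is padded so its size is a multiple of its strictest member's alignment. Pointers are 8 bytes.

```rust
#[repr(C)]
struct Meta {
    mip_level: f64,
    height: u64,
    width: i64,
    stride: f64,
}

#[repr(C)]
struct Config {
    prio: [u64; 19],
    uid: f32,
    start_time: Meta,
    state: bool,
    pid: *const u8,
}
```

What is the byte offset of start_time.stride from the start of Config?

Meta: 0..8  mip_level  (8B, 8-aligned); 8..16  height  (8B, 8-aligned); 16..24  width  (8B, 8-aligned); 24..32  stride  (8B, 8-aligned); sizeof = 32, alignof = 8
0..152  prio  (152B, 8-aligned)
152..156  uid  (4B, 4-aligned)
156..160  -- padding (4B)
160..192  start_time  (32B, 8-aligned)
within Meta: stride at 24
160 + 24 = 184

184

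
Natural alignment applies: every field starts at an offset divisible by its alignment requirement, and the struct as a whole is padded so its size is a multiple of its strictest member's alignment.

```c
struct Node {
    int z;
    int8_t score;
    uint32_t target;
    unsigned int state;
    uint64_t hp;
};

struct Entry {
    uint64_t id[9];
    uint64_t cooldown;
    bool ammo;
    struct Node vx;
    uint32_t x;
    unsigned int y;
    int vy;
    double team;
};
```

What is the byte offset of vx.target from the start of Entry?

Node: 0..4  z  (4B, 4-aligned); 4..5  score  (1B, 1-aligned); 5..8  -- padding (3B); 8..12  target  (4B, 4-aligned); 12..16  state  (4B, 4-aligned); 16..24  hp  (8B, 8-aligned); sizeof = 24, alignof = 8
0..72  id  (72B, 8-aligned)
72..80  cooldown  (8B, 8-aligned)
80..81  ammo  (1B, 1-aligned)
81..88  -- padding (7B)
88..112  vx  (24B, 8-aligned)
within Node: target at 8
88 + 8 = 96

96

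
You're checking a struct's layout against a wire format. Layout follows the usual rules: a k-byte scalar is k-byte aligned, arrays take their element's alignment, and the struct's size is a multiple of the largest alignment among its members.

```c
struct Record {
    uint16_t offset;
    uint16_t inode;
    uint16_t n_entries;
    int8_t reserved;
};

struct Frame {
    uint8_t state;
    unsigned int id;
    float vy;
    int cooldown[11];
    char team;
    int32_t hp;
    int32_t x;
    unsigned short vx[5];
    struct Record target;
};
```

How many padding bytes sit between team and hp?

Record: 0..2  offset  (2B, 2-aligned); 2..4  inode  (2B, 2-aligned); 4..6  n_entries  (2B, 2-aligned); 6..7  reserved  (1B, 1-aligned); 7..8  -- tail padding (1B); sizeof = 8, alignof = 2
0..1  state  (1B, 1-aligned)
1..4  -- padding (3B)
4..8  id  (4B, 4-aligned)
8..12  vy  (4B, 4-aligned)
12..56  cooldown  (44B, 4-aligned)
56..57  team  (1B, 1-aligned)
57..60  -- padding (3B)
60..64  hp  (4B, 4-aligned)

3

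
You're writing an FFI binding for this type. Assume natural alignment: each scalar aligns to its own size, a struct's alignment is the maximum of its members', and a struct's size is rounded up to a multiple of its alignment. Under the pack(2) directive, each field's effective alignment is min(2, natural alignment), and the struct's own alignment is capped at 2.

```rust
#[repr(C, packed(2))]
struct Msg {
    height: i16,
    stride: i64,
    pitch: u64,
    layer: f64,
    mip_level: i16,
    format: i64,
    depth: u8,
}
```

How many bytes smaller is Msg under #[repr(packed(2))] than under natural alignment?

natural layout:
  height at 0 (size 2, align 2) → ends 2
  pad 6 to align 8 for stride
  stride at 8 (size 8, align 8) → ends 16
  pitch at 16 (size 8, align 8) → ends 24
  layer at 24 (size 8, align 8) → ends 32
  mip_level at 32 (size 2, align 2) → ends 34
  pad 6 to align 8 for format
  format at 40 (size 8, align 8) → ends 48
  depth at 48 (size 1, align 1) → ends 49
  tail pad 7 to reach multiple of 8
  total 56 bytes, alignment 8
packed(2) layout:
  height at 0 (size 2, align 2) → ends 2
  stride at 2 (size 8, align 2) → ends 10
  pitch at 10 (size 8, align 2) → ends 18
  layer at 18 (size 8, align 2) → ends 26
  mip_level at 26 (size 2, align 2) → ends 28
  format at 28 (size 8, align 2) → ends 36
  depth at 36 (size 1, align 1) → ends 37
  tail pad 1 to reach multiple of 2
  total 38 bytes, alignment 2
56 − 38 = 18

18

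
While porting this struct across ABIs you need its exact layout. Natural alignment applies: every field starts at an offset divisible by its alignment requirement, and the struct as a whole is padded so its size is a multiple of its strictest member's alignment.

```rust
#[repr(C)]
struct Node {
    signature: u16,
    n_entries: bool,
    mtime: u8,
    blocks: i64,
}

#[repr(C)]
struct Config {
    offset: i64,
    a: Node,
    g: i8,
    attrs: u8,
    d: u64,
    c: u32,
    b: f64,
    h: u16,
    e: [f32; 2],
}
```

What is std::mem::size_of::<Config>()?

72 bytes

Node: @0: signature [2B, align 2] → 2; @2: n_entries [1B, align 1] → 3; @3: mtime [1B, align 1] → 4; +4 pad (align 8); @8: blocks [8B, align 8] → 16; size 16, align 8
@0: offset [8B, align 8] → 8
@8: a [16B, align 8] → 24
@24: g [1B, align 1] → 25
@25: attrs [1B, align 1] → 26
+6 pad (align 8)
@32: d [8B, align 8] → 40
@40: c [4B, align 4] → 44
+4 pad (align 8)
@48: b [8B, align 8] → 56
@56: h [2B, align 2] → 58
+2 pad (align 4)
@60: e [8B, align 4] → 68
+4 tail pad (align 8)
size 72, align 8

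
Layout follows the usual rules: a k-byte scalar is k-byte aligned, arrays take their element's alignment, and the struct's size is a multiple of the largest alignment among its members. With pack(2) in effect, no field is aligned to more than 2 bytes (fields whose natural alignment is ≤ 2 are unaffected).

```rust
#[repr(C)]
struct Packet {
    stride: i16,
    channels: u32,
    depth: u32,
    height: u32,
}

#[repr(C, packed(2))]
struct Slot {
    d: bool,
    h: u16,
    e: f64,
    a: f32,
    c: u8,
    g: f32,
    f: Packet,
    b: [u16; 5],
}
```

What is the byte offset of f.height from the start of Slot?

Packet: stride at 0 (size 2, align 2) → ends 2; pad 2 to align 4 for channels; channels at 4 (size 4, align 4) → ends 8; depth at 8 (size 4, align 4) → ends 12; height at 12 (size 4, align 4) → ends 16; total 16 bytes, alignment 4
d at 0 (size 1, align 1) → ends 1
pad 1 to align 2 for h
h at 2 (size 2, align 2) → ends 4
e at 4 (size 8, align 2) → ends 12
a at 12 (size 4, align 2) → ends 16
c at 16 (size 1, align 1) → ends 17
pad 1 to align 2 for g
g at 18 (size 4, align 2) → ends 22
f at 22 (size 16, align 2) → ends 38
within Packet: height at 12
22 + 12 = 34

34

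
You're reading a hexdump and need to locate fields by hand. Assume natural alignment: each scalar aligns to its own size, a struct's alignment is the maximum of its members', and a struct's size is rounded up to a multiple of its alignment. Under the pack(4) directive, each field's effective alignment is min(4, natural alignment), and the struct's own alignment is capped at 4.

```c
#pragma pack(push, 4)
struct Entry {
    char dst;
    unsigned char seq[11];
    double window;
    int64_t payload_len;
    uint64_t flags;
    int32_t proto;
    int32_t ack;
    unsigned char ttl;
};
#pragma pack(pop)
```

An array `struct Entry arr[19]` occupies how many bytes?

912

0..1  dst  (1B, 1-aligned)
1..12  seq  (11B, 1-aligned)
12..20  window  (8B, 4-aligned)
20..28  payload_len  (8B, 4-aligned)
28..36  flags  (8B, 4-aligned)
36..40  proto  (4B, 4-aligned)
40..44  ack  (4B, 4-aligned)
44..45  ttl  (1B, 1-aligned)
45..48  -- tail padding (3B)
sizeof = 48, alignof = 4
array of 19: 19 × 48 = 912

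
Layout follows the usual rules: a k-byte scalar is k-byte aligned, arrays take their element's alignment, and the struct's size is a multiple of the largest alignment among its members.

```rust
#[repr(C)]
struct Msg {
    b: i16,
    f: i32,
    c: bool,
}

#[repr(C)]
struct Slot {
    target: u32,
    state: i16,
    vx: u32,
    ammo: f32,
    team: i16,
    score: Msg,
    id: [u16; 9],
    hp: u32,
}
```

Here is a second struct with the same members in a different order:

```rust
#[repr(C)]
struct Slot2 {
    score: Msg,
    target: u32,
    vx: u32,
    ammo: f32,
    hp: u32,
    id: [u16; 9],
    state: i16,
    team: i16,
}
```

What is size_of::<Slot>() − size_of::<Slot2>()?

Msg: 0..2  b  (2B, 2-aligned); 2..4  -- padding (2B); 4..8  f  (4B, 4-aligned); 8..9  c  (1B, 1-aligned); 9..12  -- tail padding (3B); sizeof = 12, alignof = 4
0..4  target  (4B, 4-aligned)
4..6  state  (2B, 2-aligned)
6..8  -- padding (2B)
8..12  vx  (4B, 4-aligned)
12..16  ammo  (4B, 4-aligned)
16..18  team  (2B, 2-aligned)
18..20  -- padding (2B)
20..32  score  (12B, 4-aligned)
32..50  id  (18B, 2-aligned)
50..52  -- padding (2B)
52..56  hp  (4B, 4-aligned)
sizeof = 56, alignof = 4
— Slot2 —
0..12  score  (12B, 4-aligned)
12..16  target  (4B, 4-aligned)
16..20  vx  (4B, 4-aligned)
20..24  ammo  (4B, 4-aligned)
24..28  hp  (4B, 4-aligned)
28..46  id  (18B, 2-aligned)
46..48  state  (2B, 2-aligned)
48..50  team  (2B, 2-aligned)
50..52  -- tail padding (2B)
sizeof = 52, alignof = 4
56 − 52 = 4

4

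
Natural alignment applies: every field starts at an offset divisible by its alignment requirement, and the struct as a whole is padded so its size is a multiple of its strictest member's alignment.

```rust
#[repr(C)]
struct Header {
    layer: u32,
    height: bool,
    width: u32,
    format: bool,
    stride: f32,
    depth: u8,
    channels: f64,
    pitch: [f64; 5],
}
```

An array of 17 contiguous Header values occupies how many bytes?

layer at 0 (size 4, align 4) → ends 4
height at 4 (size 1, align 1) → ends 5
pad 3 to align 4 for width
width at 8 (size 4, align 4) → ends 12
format at 12 (size 1, align 1) → ends 13
pad 3 to align 4 for stride
stride at 16 (size 4, align 4) → ends 20
depth at 20 (size 1, align 1) → ends 21
pad 3 to align 8 for channels
channels at 24 (size 8, align 8) → ends 32
pitch at 32 (size 40, align 8) → ends 72
total 72 bytes, alignment 8
array of 17: 17 × 72 = 1224

1224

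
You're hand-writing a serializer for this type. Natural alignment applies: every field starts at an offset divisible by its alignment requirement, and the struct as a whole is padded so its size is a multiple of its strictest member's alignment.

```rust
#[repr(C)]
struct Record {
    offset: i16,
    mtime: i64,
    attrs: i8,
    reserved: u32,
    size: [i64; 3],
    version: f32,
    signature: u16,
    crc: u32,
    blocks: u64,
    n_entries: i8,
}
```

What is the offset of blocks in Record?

64

@0: offset [2B, align 2] → 2
+6 pad (align 8)
@8: mtime [8B, align 8] → 16
@16: attrs [1B, align 1] → 17
+3 pad (align 4)
@20: reserved [4B, align 4] → 24
@24: size [24B, align 8] → 48
@48: version [4B, align 4] → 52
@52: signature [2B, align 2] → 54
+2 pad (align 4)
@56: crc [4B, align 4] → 60
+4 pad (align 8)
@64: blocks [8B, align 8] → 72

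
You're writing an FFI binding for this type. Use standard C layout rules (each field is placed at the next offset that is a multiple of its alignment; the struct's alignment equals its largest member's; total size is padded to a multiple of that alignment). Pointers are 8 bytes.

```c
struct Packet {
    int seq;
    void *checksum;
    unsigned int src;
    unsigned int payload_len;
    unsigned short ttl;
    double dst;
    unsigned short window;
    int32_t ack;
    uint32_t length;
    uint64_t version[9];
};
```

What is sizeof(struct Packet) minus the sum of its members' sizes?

16

seq at 0 (size 4, align 4) → ends 4
pad 4 to align 8 for checksum
checksum at 8 (size 8, align 8) → ends 16
src at 16 (size 4, align 4) → ends 20
payload_len at 20 (size 4, align 4) → ends 24
ttl at 24 (size 2, align 2) → ends 26
pad 6 to align 8 for dst
dst at 32 (size 8, align 8) → ends 40
window at 40 (size 2, align 2) → ends 42
pad 2 to align 4 for ack
ack at 44 (size 4, align 4) → ends 48
length at 48 (size 4, align 4) → ends 52
pad 4 to align 8 for version
version at 56 (size 72, align 8) → ends 128
total 128 bytes, alignment 8
data bytes 112, size 128 → padding 16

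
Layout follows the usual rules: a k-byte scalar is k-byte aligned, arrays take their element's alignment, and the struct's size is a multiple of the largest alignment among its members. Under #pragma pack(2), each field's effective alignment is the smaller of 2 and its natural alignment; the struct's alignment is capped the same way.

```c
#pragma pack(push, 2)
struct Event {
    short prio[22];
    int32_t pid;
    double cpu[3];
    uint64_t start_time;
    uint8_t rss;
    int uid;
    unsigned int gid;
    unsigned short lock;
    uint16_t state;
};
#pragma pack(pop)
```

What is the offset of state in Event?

prio at 0 (size 44, align 2) → ends 44
pid at 44 (size 4, align 2) → ends 48
cpu at 48 (size 24, align 2) → ends 72
start_time at 72 (size 8, align 2) → ends 80
rss at 80 (size 1, align 1) → ends 81
pad 1 to align 2 for uid
uid at 82 (size 4, align 2) → ends 86
gid at 86 (size 4, align 2) → ends 90
lock at 90 (size 2, align 2) → ends 92
state at 92 (size 2, align 2) → ends 94

92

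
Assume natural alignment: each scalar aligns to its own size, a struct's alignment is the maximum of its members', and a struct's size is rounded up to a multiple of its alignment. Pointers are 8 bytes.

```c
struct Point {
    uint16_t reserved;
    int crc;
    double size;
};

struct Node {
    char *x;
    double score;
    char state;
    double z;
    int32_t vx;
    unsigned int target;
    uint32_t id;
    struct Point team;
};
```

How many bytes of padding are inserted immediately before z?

Point: reserved at 0 (size 2, align 2) → ends 2; pad 2 to align 4 for crc; crc at 4 (size 4, align 4) → ends 8; size at 8 (size 8, align 8) → ends 16; total 16 bytes, alignment 8
x at 0 (size 8, align 8) → ends 8
score at 8 (size 8, align 8) → ends 16
state at 16 (size 1, align 1) → ends 17
pad 7 to align 8 for z
z at 24 (size 8, align 8) → ends 32

7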